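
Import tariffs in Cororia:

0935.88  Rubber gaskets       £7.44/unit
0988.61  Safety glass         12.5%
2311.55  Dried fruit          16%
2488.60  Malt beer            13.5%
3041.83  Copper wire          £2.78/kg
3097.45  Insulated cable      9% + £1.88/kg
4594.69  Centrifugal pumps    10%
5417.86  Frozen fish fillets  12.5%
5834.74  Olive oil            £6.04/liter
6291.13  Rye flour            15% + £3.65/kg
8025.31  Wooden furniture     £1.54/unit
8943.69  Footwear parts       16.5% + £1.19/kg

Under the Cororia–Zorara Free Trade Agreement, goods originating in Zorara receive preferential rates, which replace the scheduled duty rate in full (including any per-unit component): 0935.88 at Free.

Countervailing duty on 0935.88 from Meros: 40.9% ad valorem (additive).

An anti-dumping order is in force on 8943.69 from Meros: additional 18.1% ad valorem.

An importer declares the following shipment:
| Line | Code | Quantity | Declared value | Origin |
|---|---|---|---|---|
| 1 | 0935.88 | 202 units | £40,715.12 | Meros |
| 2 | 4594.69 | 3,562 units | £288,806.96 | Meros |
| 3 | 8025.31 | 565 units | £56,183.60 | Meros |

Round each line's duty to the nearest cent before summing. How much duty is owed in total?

Line 1 (0935.88, Meros, 202 units, £40,715.12):
Base rate for 0935.88 is £7.44/unit.
0935.88 has an FTA preferential rate, but origin Meros is not Zorara; base rate stands.
Additional duty on 0935.88 from Meros: +40.9% ad valorem. Applied ad valorem rate = 40.9%.
Duty = £40,715.12 × 40.9% + 202 × £7.44 = £18,155.36.
Line 2 (4594.69, Meros, 3,562 units, £288,806.96):
Base rate for 4594.69 is 10%.
Duty = £288,806.96 × 10% = £28,880.70.
Line 3 (8025.31, Meros, 565 units, £56,183.60):
Base rate for 8025.31 is £1.54/unit.
Duty = 565 × £1.54 = £870.10.
Total = £18,155.36 + £28,880.70 + £870.10 = £47,906.16.

£47,906.16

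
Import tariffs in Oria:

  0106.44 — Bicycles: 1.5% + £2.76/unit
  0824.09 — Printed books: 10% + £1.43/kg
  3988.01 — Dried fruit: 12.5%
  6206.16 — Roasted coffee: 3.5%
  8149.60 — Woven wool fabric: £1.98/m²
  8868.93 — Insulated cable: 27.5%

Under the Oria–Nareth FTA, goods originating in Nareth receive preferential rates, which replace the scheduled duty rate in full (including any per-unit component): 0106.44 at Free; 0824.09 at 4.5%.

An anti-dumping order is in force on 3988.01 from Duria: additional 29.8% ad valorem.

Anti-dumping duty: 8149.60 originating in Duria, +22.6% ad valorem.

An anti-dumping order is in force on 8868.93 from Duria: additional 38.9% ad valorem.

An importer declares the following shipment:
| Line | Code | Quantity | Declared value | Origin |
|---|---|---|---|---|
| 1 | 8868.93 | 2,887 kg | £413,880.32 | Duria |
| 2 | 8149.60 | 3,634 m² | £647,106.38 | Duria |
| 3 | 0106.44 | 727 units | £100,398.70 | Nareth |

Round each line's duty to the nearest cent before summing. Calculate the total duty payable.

Line 1 (8868.93, Duria, 2,887 kg, £413,880.32):
Base rate for 8868.93 is 27.5%.
Additional duty on 8868.93 from Duria: +38.9%. Applied ad valorem rate: 27.5% + 38.9% = 66.4%.
Duty = £413,880.32 × 66.4% = £274,816.53.
Line 2 (8149.60, Duria, 3,634 m², £647,106.38):
Base rate for 8149.60 is £1.98/m².
Additional duty on 8149.60 from Duria: +22.6% ad valorem. Applied ad valorem rate = 22.6%.
Duty = £647,106.38 × 22.6% + 3,634 × £1.98 = £153,441.36.
Line 3 (0106.44, Nareth, 727 units, £100,398.70):
Base rate for 0106.44 is 1.5% + £2.76/unit.
Origin Nareth qualifies under the Oria–Nareth agreement and 0106.44 is covered: preferential rate Free applies instead.
Duty = £100,398.70 × 0% = £0.00.
Total = £274,816.53 + £153,441.36 + £0.00 = £428,257.89.

£428,257.89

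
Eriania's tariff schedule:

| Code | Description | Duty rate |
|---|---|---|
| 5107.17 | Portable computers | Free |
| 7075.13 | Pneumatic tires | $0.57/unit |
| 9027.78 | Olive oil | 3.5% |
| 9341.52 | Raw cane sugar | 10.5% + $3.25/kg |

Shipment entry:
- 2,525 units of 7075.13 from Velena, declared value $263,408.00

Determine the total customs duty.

Line 1 (7075.13, Velena, 2,525 units, $263,408.00):
Base rate for 7075.13 is $0.57/unit.
Duty = 2,525 × $0.57 = $1,439.25.

$1,439.25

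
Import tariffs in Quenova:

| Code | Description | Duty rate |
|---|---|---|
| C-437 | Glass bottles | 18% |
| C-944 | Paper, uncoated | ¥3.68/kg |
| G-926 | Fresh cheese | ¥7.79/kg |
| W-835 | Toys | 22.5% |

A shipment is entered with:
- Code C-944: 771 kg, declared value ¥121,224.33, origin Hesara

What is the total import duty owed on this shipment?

Line 1 (C-944, Hesara, 771 kg, ¥121,224.33):
Base rate for C-944 is ¥3.68/kg.
Duty = 771 × ¥3.68 = ¥2,837.28.

¥2,837.28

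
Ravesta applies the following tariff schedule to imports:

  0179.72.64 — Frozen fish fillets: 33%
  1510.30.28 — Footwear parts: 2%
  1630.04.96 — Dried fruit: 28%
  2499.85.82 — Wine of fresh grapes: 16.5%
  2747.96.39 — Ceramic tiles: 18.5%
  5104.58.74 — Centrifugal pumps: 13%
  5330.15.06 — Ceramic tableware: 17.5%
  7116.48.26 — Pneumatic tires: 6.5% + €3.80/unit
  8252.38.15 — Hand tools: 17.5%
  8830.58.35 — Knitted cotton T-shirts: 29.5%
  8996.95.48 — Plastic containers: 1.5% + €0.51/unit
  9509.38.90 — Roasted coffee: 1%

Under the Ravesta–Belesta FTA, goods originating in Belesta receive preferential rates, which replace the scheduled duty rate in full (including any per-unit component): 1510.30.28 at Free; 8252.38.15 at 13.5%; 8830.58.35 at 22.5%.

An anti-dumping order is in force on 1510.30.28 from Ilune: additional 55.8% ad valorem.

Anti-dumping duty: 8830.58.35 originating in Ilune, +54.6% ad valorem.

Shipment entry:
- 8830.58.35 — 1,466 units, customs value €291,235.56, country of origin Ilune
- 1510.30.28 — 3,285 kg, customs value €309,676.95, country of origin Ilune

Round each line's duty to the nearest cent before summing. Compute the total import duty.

€423,922.39

Line 1 (8830.58.35, Ilune, 1,466 units, €291,235.56):
Base rate for 8830.58.35 is 29.5%.
8830.58.35 has an FTA preferential rate, but origin Ilune is not Belesta; base rate stands.
Additional duty on 8830.58.35 from Ilune: +54.6%. Applied ad valorem rate: 29.5% + 54.6% = 84.1%.
Duty = €291,235.56 × 84.1% = €244,929.11.
Line 2 (1510.30.28, Ilune, 3,285 kg, €309,676.95):
Base rate for 1510.30.28 is 2%.
1510.30.28 has an FTA preferential rate, but origin Ilune is not Belesta; base rate stands.
Additional duty on 1510.30.28 from Ilune: +55.8%. Applied ad valorem rate: 2% + 55.8% = 57.8%.
Duty = €309,676.95 × 57.8% = €178,993.28.
Total = €244,929.11 + €178,993.28 = €423,922.39.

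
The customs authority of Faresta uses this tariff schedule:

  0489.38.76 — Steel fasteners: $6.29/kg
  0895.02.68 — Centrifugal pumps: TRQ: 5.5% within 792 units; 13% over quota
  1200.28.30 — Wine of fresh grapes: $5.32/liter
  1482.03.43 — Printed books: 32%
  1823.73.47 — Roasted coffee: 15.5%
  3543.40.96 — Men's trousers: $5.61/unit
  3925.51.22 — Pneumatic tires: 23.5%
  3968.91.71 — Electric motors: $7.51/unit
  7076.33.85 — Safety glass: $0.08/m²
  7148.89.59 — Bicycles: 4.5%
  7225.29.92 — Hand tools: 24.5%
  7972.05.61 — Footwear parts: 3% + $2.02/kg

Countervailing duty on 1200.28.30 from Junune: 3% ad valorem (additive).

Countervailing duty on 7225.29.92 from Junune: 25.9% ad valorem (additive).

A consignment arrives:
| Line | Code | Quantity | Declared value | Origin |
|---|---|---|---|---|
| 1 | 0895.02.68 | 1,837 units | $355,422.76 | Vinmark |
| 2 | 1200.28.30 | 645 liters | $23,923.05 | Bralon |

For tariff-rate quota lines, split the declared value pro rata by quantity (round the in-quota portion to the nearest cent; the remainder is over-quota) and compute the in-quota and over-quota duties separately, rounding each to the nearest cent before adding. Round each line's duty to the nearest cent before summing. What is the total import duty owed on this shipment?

$38,143.65

Line 1 (0895.02.68, Vinmark, 1,837 units, $355,422.76):
Code 0895.02.68 is under a tariff-rate quota (threshold 792 units). In-quota: 792 units at 5.5%; over-quota: 1,045 units at 13%.
Pro-rata value split: in-quota = $355,422.76 × 792/1,837 = $153,236.16; over-quota = $355,422.76 − $153,236.16 = $202,186.60.
In-quota duty = $153,236.16 × 5.5% = $8,427.99. Over-quota duty = $202,186.60 × 13% = $26,284.26.
Line duty = $8,427.99 + $26,284.26 = $34,712.25.
Line 2 (1200.28.30, Bralon, 645 liters, $23,923.05):
Base rate for 1200.28.30 is $5.32/liter.
The additional-duty order on 1200.28.30 targets Junune, not Bralon; it does not apply.
Duty = 645 × $5.32 = $3,431.40.
Total = $34,712.25 + $3,431.40 = $38,143.65.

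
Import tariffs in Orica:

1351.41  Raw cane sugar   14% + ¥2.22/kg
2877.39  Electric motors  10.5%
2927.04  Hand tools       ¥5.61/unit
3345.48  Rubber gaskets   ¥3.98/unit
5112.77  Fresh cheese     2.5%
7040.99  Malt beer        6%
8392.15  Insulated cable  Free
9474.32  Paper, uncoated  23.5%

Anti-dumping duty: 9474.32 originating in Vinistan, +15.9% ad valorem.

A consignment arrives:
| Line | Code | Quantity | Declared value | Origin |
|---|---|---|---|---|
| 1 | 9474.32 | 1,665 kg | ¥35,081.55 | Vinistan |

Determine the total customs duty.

¥13,822.13

Line 1 (9474.32, Vinistan, 1,665 kg, ¥35,081.55):
Base rate for 9474.32 is 23.5%.
Additional duty on 9474.32 from Vinistan: +15.9%. Applied ad valorem rate: 23.5% + 15.9% = 39.4%.
Duty = ¥35,081.55 × 39.4% = ¥13,822.13.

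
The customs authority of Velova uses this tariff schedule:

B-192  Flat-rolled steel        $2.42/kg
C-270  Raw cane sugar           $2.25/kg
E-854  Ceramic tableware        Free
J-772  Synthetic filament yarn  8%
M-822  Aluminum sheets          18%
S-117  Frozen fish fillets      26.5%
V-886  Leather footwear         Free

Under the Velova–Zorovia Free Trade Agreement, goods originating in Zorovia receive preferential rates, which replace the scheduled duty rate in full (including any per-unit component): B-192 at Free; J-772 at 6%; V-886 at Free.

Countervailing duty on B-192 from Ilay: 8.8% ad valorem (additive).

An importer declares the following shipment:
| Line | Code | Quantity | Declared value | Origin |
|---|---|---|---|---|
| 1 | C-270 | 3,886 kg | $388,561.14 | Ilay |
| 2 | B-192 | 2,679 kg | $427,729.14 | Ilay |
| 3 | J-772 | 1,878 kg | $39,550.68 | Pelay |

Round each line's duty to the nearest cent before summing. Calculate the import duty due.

Line 1 (C-270, Ilay, 3,886 kg, $388,561.14):
Base rate for C-270 is $2.25/kg.
Duty = 3,886 × $2.25 = $8,743.50.
Line 2 (B-192, Ilay, 2,679 kg, $427,729.14):
Base rate for B-192 is $2.42/kg.
B-192 has an FTA preferential rate, but origin Ilay is not Zorovia; base rate stands.
Additional duty on B-192 from Ilay: +8.8% ad valorem. Applied ad valorem rate = 8.8%.
Duty = $427,729.14 × 8.8% + 2,679 × $2.42 = $44,123.34.
Line 3 (J-772, Pelay, 1,878 kg, $39,550.68):
Base rate for J-772 is 8%.
J-772 has an FTA preferential rate, but origin Pelay is not Zorovia; base rate stands.
Duty = $39,550.68 × 8% = $3,164.05.
Total = $8,743.50 + $44,123.34 + $3,164.05 = $56,030.89.

$56,030.89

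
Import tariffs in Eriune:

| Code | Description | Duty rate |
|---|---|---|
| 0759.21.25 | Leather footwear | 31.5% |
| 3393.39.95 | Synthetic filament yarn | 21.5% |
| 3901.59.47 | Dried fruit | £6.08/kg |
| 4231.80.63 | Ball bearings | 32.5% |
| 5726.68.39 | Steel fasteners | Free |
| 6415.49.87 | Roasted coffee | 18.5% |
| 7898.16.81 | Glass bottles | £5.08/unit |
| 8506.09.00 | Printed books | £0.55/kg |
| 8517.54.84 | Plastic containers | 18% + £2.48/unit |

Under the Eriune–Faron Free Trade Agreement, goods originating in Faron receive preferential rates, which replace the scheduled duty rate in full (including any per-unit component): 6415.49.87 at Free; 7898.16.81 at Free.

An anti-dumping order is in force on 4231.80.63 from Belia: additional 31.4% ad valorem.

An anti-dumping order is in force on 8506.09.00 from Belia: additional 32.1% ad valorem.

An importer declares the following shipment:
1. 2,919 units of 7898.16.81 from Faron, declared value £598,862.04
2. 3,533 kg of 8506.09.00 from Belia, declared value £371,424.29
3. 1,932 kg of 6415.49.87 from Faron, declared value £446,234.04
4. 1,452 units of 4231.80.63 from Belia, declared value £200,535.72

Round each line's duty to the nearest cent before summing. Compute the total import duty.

£249,312.68

Line 1 (7898.16.81, Faron, 2,919 units, £598,862.04):
Base rate for 7898.16.81 is £5.08/unit.
Origin Faron qualifies under the Eriune–Faron agreement and 7898.16.81 is covered: preferential rate Free applies instead.
Duty = £598,862.04 × 0% = £0.00.
Line 2 (8506.09.00, Belia, 3,533 kg, £371,424.29):
Base rate for 8506.09.00 is £0.55/kg.
Additional duty on 8506.09.00 from Belia: +32.1% ad valorem. Applied ad valorem rate = 32.1%.
Duty = £371,424.29 × 32.1% + 3,533 × £0.55 = £121,170.35.
Line 3 (6415.49.87, Faron, 1,932 kg, £446,234.04):
Base rate for 6415.49.87 is 18.5%.
Origin Faron qualifies under the Eriune–Faron agreement and 6415.49.87 is covered: preferential rate Free applies instead.
Duty = £446,234.04 × 0% = £0.00.
Line 4 (4231.80.63, Belia, 1,452 units, £200,535.72):
Base rate for 4231.80.63 is 32.5%.
Additional duty on 4231.80.63 from Belia: +31.4%. Applied ad valorem rate: 32.5% + 31.4% = 63.9%.
Duty = £200,535.72 × 63.9% = £128,142.33.
Total = £0.00 + £121,170.35 + £0.00 + £128,142.33 = £249,312.68.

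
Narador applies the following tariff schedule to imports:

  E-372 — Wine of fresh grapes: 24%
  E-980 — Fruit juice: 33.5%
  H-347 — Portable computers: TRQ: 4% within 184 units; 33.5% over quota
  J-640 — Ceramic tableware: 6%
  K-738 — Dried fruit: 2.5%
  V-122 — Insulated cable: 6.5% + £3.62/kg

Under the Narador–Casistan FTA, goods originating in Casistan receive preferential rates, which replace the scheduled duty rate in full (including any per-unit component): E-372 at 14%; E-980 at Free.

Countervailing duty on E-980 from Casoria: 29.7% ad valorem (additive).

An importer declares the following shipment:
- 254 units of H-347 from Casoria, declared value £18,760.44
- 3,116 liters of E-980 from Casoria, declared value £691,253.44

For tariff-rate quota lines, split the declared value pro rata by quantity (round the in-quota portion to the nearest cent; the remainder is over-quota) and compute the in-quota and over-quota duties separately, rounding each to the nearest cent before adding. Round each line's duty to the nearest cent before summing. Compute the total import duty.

Line 1 (H-347, Casoria, 254 units, £18,760.44):
Code H-347 is under a tariff-rate quota (threshold 184 units). In-quota: 184 units at 4%; over-quota: 70 units at 33.5%.
Pro-rata value split: in-quota = £18,760.44 × 184/254 = £13,590.24; over-quota = £18,760.44 − £13,590.24 = £5,170.20.
In-quota duty = £13,590.24 × 4% = £543.61. Over-quota duty = £5,170.20 × 33.5% = £1,732.02.
Line duty = £543.61 + £1,732.02 = £2,275.63.
Line 2 (E-980, Casoria, 3,116 liters, £691,253.44):
Base rate for E-980 is 33.5%.
E-980 has an FTA preferential rate, but origin Casoria is not Casistan; base rate stands.
Additional duty on E-980 from Casoria: +29.7%. Applied ad valorem rate: 33.5% + 29.7% = 63.2%.
Duty = £691,253.44 × 63.2% = £436,872.17.
Total = £2,275.63 + £436,872.17 = £439,147.80.

£439,147.80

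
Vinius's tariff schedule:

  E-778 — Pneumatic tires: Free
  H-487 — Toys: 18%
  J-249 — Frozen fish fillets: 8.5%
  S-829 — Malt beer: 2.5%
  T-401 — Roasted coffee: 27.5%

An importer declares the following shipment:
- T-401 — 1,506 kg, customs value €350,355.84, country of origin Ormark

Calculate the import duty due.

€96,347.86

Line 1 (T-401, Ormark, 1,506 kg, €350,355.84):
Base rate for T-401 is 27.5%.
Duty = €350,355.84 × 27.5% = €96,347.86.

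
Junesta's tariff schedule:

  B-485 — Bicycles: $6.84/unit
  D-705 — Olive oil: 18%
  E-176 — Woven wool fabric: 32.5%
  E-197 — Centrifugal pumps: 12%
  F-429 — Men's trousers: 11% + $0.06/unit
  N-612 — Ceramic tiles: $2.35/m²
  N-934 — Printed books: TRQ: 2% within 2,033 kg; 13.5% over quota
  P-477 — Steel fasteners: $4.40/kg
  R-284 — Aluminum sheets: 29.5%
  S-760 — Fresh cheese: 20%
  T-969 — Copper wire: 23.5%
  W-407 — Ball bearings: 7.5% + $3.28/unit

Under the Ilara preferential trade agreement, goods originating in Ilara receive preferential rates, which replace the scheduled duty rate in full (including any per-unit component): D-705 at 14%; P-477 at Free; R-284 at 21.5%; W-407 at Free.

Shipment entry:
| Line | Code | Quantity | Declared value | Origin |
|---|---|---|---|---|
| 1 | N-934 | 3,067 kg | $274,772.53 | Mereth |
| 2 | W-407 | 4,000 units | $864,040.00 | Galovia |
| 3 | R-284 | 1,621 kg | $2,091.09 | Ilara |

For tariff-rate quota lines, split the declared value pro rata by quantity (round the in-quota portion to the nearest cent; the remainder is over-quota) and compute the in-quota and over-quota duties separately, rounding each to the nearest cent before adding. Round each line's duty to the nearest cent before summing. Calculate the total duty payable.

Line 1 (N-934, Mereth, 3,067 kg, $274,772.53):
Code N-934 is under a tariff-rate quota (threshold 2,033 kg). In-quota: 2,033 kg at 2%; over-quota: 1,034 kg at 13.5%.
Pro-rata value split: in-quota = $274,772.53 × 2,033/3,067 = $182,136.47; over-quota = $274,772.53 − $182,136.47 = $92,636.06.
In-quota duty = $182,136.47 × 2% = $3,642.73. Over-quota duty = $92,636.06 × 13.5% = $12,505.87.
Line duty = $3,642.73 + $12,505.87 = $16,148.60.
Line 2 (W-407, Galovia, 4,000 units, $864,040.00):
Base rate for W-407 is 7.5% + $3.28/unit.
W-407 has an FTA preferential rate, but origin Galovia is not Ilara; base rate stands.
Duty = $864,040.00 × 7.5% + 4,000 × $3.28 = $77,923.00.
Line 3 (R-284, Ilara, 1,621 kg, $2,091.09):
Base rate for R-284 is 29.5%.
Origin Ilara qualifies under the Junesta–Ilara agreement and R-284 is covered: preferential rate 21.5% applies instead.
Duty = $2,091.09 × 21.5% = $449.58.
Total = $16,148.60 + $77,923.00 + $449.58 = $94,521.18.

$94,521.18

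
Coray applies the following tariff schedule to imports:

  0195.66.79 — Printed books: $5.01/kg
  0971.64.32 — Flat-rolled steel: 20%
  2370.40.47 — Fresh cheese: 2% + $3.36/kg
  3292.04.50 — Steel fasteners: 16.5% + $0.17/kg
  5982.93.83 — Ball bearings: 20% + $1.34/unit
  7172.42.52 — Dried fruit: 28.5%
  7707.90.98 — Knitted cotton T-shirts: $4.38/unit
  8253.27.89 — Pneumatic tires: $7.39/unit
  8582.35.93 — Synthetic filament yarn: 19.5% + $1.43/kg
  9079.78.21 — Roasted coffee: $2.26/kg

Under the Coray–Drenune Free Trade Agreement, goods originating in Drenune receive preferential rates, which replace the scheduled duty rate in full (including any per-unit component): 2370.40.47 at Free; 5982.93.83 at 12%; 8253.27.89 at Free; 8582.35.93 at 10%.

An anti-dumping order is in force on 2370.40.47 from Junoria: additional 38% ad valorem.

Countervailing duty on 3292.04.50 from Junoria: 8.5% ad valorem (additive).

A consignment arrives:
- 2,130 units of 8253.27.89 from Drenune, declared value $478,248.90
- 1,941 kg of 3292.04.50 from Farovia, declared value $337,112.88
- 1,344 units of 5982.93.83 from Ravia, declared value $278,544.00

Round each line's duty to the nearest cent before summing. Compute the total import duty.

$113,463.36

Line 1 (8253.27.89, Drenune, 2,130 units, $478,248.90):
Base rate for 8253.27.89 is $7.39/unit.
Origin Drenune qualifies under the Coray–Drenune agreement and 8253.27.89 is covered: preferential rate Free applies instead.
Duty = $478,248.90 × 0% = $0.00.
Line 2 (3292.04.50, Farovia, 1,941 kg, $337,112.88):
Base rate for 3292.04.50 is 16.5% + $0.17/kg.
The additional-duty order on 3292.04.50 targets Junoria, not Farovia; it does not apply.
Duty = $337,112.88 × 16.5% + 1,941 × $0.17 = $55,953.60.
Line 3 (5982.93.83, Ravia, 1,344 units, $278,544.00):
Base rate for 5982.93.83 is 20% + $1.34/unit.
5982.93.83 has an FTA preferential rate, but origin Ravia is not Drenune; base rate stands.
Duty = $278,544.00 × 20% + 1,344 × $1.34 = $57,509.76.
Total = $0.00 + $55,953.60 + $57,509.76 = $113,463.36.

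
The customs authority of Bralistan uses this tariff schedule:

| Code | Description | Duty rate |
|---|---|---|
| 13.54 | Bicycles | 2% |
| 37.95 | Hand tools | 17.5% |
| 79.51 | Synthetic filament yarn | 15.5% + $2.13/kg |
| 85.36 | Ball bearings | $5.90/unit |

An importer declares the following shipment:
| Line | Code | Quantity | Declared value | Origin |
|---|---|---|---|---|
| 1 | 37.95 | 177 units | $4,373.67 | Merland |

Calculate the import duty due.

$765.39

Line 1 (37.95, Merland, 177 units, $4,373.67):
Base rate for 37.95 is 17.5%.
Duty = $4,373.67 × 17.5% = $765.39.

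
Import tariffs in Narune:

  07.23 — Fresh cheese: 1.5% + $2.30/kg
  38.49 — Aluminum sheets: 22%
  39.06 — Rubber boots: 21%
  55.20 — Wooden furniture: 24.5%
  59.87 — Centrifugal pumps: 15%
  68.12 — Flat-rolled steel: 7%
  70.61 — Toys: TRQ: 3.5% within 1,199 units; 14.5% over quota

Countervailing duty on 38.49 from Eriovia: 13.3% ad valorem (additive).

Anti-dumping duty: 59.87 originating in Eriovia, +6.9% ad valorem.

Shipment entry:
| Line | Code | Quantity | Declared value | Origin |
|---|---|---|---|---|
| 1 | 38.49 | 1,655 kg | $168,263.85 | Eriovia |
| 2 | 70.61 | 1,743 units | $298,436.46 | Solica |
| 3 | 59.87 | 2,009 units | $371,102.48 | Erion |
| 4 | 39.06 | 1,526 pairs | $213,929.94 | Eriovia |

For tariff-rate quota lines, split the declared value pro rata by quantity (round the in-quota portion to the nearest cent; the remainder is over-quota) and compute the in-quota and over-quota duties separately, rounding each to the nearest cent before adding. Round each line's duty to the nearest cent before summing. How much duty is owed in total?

Line 1 (38.49, Eriovia, 1,655 kg, $168,263.85):
Base rate for 38.49 is 22%.
Additional duty on 38.49 from Eriovia: +13.3%. Applied ad valorem rate: 22% + 13.3% = 35.3%.
Duty = $168,263.85 × 35.3% = $59,397.14.
Line 2 (70.61, Solica, 1,743 units, $298,436.46):
Code 70.61 is under a tariff-rate quota (threshold 1,199 units). In-quota: 1,199 units at 3.5%; over-quota: 544 units at 14.5%.
Pro-rata value split: in-quota = $298,436.46 × 1,199/1,743 = $205,292.78; over-quota = $298,436.46 − $205,292.78 = $93,143.68.
In-quota duty = $205,292.78 × 3.5% = $7,185.25. Over-quota duty = $93,143.68 × 14.5% = $13,505.83.
Line duty = $7,185.25 + $13,505.83 = $20,691.08.
Line 3 (59.87, Erion, 2,009 units, $371,102.48):
Base rate for 59.87 is 15%.
The additional-duty order on 59.87 targets Eriovia, not Erion; it does not apply.
Duty = $371,102.48 × 15% = $55,665.37.
Line 4 (39.06, Eriovia, 1,526 pairs, $213,929.94):
Base rate for 39.06 is 21%.
Duty = $213,929.94 × 21% = $44,925.29.
Total = $59,397.14 + $20,691.08 + $55,665.37 + $44,925.29 = $180,678.88.

$180,678.88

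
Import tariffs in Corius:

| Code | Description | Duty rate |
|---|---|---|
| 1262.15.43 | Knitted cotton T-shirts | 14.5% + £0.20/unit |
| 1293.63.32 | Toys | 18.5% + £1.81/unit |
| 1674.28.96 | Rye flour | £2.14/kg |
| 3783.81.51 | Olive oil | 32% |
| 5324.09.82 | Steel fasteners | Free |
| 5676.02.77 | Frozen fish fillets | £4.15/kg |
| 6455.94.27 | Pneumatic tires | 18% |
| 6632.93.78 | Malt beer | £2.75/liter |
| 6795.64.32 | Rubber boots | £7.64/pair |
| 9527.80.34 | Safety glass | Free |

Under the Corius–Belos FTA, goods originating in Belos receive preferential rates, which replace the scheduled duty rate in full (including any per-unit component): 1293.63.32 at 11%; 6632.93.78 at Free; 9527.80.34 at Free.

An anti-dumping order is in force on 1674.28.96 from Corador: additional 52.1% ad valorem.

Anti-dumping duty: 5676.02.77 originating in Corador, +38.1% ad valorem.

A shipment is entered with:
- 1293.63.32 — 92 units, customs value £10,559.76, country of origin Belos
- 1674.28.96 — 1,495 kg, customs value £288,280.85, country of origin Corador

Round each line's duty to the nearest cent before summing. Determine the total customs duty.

£154,555.19

Line 1 (1293.63.32, Belos, 92 units, £10,559.76):
Base rate for 1293.63.32 is 18.5% + £1.81/unit.
Origin Belos qualifies under the Corius–Belos agreement and 1293.63.32 is covered: preferential rate 11% applies instead.
Duty = £10,559.76 × 11% = £1,161.57.
Line 2 (1674.28.96, Corador, 1,495 kg, £288,280.85):
Base rate for 1674.28.96 is £2.14/kg.
Additional duty on 1674.28.96 from Corador: +52.1% ad valorem. Applied ad valorem rate = 52.1%.
Duty = £288,280.85 × 52.1% + 1,495 × £2.14 = £153,393.62.
Total = £1,161.57 + £153,393.62 = £154,555.19.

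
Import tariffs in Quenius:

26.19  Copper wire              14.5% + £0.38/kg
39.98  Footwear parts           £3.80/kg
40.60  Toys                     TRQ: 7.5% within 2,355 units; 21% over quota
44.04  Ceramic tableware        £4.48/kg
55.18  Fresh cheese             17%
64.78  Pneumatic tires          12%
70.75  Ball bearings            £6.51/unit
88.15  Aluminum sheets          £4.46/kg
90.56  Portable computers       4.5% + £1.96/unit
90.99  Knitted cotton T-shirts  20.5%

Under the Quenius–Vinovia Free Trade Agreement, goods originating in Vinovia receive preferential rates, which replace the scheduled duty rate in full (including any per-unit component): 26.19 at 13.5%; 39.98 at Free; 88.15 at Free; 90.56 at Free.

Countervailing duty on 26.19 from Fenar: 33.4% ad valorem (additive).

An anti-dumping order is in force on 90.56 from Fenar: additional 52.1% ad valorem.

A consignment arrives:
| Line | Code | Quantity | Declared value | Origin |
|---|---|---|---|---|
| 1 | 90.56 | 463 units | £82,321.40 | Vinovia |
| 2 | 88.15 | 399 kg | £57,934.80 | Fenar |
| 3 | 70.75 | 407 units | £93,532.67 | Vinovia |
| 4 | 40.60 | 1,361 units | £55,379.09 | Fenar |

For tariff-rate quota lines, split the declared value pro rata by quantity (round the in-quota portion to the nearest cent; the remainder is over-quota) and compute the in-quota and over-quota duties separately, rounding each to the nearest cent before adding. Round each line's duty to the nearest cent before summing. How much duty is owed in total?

£8,582.54

Line 1 (90.56, Vinovia, 463 units, £82,321.40):
Base rate for 90.56 is 4.5% + £1.96/unit.
Origin Vinovia qualifies under the Quenius–Vinovia agreement and 90.56 is covered: preferential rate Free applies instead.
The additional-duty order on 90.56 targets Fenar, not Vinovia; it does not apply.
Duty = £82,321.40 × 0% = £0.00.
Line 2 (88.15, Fenar, 399 kg, £57,934.80):
Base rate for 88.15 is £4.46/kg.
88.15 has an FTA preferential rate, but origin Fenar is not Vinovia; base rate stands.
Duty = 399 × £4.46 = £1,779.54.
Line 3 (70.75, Vinovia, 407 units, £93,532.67):
Base rate for 70.75 is £6.51/unit.
Origin Vinovia is the FTA partner but 70.75 is not on the preference list; base rate stands.
Duty = 407 × £6.51 = £2,649.57.
Line 4 (40.60, Fenar, 1,361 units, £55,379.09):
Code 40.60 is under a tariff-rate quota (threshold 2,355 units). Quantity 1,361 units is within the quota, so the in-quota rate 7.5% applies to the full value.
Duty = £55,379.09 × 7.5% = £4,153.43.
Total = £0.00 + £1,779.54 + £2,649.57 + £4,153.43 = £8,582.54.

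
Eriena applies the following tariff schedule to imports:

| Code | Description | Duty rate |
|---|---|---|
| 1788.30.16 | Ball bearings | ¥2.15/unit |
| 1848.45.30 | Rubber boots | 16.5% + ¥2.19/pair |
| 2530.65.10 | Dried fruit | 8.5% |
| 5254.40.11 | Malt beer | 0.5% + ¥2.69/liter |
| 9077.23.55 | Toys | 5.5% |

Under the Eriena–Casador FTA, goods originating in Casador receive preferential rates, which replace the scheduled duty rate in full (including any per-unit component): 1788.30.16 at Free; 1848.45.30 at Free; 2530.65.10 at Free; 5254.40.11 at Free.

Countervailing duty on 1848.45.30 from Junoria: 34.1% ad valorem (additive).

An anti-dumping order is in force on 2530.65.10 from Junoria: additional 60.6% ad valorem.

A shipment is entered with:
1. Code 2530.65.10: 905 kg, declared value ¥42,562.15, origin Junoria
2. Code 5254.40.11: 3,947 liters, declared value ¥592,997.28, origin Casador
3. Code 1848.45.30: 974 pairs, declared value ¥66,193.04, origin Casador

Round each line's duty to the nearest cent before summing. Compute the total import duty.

Line 1 (2530.65.10, Junoria, 905 kg, ¥42,562.15):
Base rate for 2530.65.10 is 8.5%.
2530.65.10 has an FTA preferential rate, but origin Junoria is not Casador; base rate stands.
Additional duty on 2530.65.10 from Junoria: +60.6%. Applied ad valorem rate: 8.5% + 60.6% = 69.1%.
Duty = ¥42,562.15 × 69.1% = ¥29,410.45.
Line 2 (5254.40.11, Casador, 3,947 liters, ¥592,997.28):
Base rate for 5254.40.11 is 0.5% + ¥2.69/liter.
Origin Casador qualifies under the Eriena–Casador agreement and 5254.40.11 is covered: preferential rate Free applies instead.
Duty = ¥592,997.28 × 0% = ¥0.00.
Line 3 (1848.45.30, Casador, 974 pairs, ¥66,193.04):
Base rate for 1848.45.30 is 16.5% + ¥2.19/pair.
Origin Casador qualifies under the Eriena–Casador agreement and 1848.45.30 is covered: preferential rate Free applies instead.
The additional-duty order on 1848.45.30 targets Junoria, not Casador; it does not apply.
Duty = ¥66,193.04 × 0% = ¥0.00.
Total = ¥29,410.45 + ¥0.00 + ¥0.00 = ¥29,410.45.

¥29,410.45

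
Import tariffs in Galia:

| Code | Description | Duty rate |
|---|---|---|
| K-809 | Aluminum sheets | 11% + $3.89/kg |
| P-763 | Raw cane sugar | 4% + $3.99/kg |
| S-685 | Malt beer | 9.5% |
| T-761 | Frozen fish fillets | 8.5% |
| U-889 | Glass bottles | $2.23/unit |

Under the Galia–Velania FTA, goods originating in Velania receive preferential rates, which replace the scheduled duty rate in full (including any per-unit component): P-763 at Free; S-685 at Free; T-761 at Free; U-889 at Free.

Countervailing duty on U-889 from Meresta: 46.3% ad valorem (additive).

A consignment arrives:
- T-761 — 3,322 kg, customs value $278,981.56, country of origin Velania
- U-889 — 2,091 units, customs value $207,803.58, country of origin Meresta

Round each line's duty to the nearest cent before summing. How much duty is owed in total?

$100,875.99

Line 1 (T-761, Velania, 3,322 kg, $278,981.56):
Base rate for T-761 is 8.5%.
Origin Velania qualifies under the Galia–Velania agreement and T-761 is covered: preferential rate Free applies instead.
Duty = $278,981.56 × 0% = $0.00.
Line 2 (U-889, Meresta, 2,091 units, $207,803.58):
Base rate for U-889 is $2.23/unit.
U-889 has an FTA preferential rate, but origin Meresta is not Velania; base rate stands.
Additional duty on U-889 from Meresta: +46.3% ad valorem. Applied ad valorem rate = 46.3%.
Duty = $207,803.58 × 46.3% + 2,091 × $2.23 = $100,875.99.
Total = $0.00 + $100,875.99 = $100,875.99.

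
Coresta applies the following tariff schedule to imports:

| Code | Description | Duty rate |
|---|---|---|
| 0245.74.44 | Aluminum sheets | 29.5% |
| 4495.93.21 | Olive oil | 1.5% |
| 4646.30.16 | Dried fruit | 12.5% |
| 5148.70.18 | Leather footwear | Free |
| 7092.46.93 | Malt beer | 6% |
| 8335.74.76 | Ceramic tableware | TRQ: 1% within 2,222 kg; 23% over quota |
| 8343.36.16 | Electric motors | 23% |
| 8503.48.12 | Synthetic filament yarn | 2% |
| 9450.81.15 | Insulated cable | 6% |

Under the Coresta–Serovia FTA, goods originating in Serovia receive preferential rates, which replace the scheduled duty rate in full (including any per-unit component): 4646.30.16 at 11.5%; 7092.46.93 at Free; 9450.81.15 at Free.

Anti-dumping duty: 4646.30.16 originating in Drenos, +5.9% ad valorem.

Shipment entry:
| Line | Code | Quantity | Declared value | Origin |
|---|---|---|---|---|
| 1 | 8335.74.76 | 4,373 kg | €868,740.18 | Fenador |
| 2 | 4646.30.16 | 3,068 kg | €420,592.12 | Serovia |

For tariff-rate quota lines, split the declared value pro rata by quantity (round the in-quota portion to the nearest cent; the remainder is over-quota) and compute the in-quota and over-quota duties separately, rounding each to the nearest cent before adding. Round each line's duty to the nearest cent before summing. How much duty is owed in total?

Line 1 (8335.74.76, Fenador, 4,373 kg, €868,740.18):
Code 8335.74.76 is under a tariff-rate quota (threshold 2,222 kg). In-quota: 2,222 kg at 1%; over-quota: 2,151 kg at 23%.
Pro-rata value split: in-quota = €868,740.18 × 2,222/4,373 = €441,422.52; over-quota = €868,740.18 − €441,422.52 = €427,317.66.
In-quota duty = €441,422.52 × 1% = €4,414.23. Over-quota duty = €427,317.66 × 23% = €98,283.06.
Line duty = €4,414.23 + €98,283.06 = €102,697.29.
Line 2 (4646.30.16, Serovia, 3,068 kg, €420,592.12):
Base rate for 4646.30.16 is 12.5%.
Origin Serovia qualifies under the Coresta–Serovia agreement and 4646.30.16 is covered: preferential rate 11.5% applies instead.
The additional-duty order on 4646.30.16 targets Drenos, not Serovia; it does not apply.
Duty = €420,592.12 × 11.5% = €48,368.09.
Total = €102,697.29 + €48,368.09 = €151,065.38.

€151,065.38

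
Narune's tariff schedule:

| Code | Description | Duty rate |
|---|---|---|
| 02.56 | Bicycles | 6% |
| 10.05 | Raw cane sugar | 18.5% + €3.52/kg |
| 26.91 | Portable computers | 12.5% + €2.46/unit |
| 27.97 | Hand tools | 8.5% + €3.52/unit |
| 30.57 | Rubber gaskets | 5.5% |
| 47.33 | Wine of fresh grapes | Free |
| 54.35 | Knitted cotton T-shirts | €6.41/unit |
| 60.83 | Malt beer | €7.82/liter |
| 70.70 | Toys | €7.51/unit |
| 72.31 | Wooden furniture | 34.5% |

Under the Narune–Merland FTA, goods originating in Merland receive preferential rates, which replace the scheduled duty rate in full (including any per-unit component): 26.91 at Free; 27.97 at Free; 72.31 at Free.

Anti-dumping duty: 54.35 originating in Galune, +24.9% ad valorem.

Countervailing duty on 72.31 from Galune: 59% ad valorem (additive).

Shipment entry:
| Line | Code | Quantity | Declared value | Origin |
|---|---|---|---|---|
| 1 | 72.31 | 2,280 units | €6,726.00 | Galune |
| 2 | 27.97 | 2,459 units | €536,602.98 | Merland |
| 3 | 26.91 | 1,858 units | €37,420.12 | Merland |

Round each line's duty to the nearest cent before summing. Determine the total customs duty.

€6,288.81

Line 1 (72.31, Galune, 2,280 units, €6,726.00):
Base rate for 72.31 is 34.5%.
72.31 has an FTA preferential rate, but origin Galune is not Merland; base rate stands.
Additional duty on 72.31 from Galune: +59%. Applied ad valorem rate: 34.5% + 59% = 93.5%.
Duty = €6,726.00 × 93.5% = €6,288.81.
Line 2 (27.97, Merland, 2,459 units, €536,602.98):
Base rate for 27.97 is 8.5% + €3.52/unit.
Origin Merland qualifies under the Narune–Merland agreement and 27.97 is covered: preferential rate Free applies instead.
Duty = €536,602.98 × 0% = €0.00.
Line 3 (26.91, Merland, 1,858 units, €37,420.12):
Base rate for 26.91 is 12.5% + €2.46/unit.
Origin Merland qualifies under the Narune–Merland agreement and 26.91 is covered: preferential rate Free applies instead.
Duty = €37,420.12 × 0% = €0.00.
Total = €6,288.81 + €0.00 + €0.00 = €6,288.81.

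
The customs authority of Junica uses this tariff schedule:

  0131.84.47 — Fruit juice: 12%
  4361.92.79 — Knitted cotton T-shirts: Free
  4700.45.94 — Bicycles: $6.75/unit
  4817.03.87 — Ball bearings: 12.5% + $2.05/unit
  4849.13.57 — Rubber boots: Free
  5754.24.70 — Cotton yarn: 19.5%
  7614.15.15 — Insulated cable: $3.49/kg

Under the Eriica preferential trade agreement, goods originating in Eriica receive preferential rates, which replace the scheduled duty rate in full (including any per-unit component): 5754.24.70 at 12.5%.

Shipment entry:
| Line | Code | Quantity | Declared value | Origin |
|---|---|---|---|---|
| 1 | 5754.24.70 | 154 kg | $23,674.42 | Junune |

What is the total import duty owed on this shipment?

Line 1 (5754.24.70, Junune, 154 kg, $23,674.42):
Base rate for 5754.24.70 is 19.5%.
5754.24.70 has an FTA preferential rate, but origin Junune is not Eriica; base rate stands.
Duty = $23,674.42 × 19.5% = $4,616.51.

$4,616.51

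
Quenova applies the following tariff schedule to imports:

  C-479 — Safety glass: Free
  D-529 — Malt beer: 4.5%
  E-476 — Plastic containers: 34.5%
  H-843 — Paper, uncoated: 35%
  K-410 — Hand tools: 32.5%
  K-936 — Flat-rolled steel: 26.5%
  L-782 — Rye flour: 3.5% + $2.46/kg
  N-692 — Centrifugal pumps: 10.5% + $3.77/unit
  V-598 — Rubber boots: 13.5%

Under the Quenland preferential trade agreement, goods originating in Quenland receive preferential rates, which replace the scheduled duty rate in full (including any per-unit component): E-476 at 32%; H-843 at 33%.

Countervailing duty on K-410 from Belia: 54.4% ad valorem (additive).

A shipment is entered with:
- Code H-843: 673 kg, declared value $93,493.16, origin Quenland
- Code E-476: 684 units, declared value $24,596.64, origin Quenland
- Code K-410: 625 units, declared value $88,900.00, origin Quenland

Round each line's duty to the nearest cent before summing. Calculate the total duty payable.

Line 1 (H-843, Quenland, 673 kg, $93,493.16):
Base rate for H-843 is 35%.
Origin Quenland qualifies under the Quenova–Quenland agreement and H-843 is covered: preferential rate 33% applies instead.
Duty = $93,493.16 × 33% = $30,852.74.
Line 2 (E-476, Quenland, 684 units, $24,596.64):
Base rate for E-476 is 34.5%.
Origin Quenland qualifies under the Quenova–Quenland agreement and E-476 is covered: preferential rate 32% applies instead.
Duty = $24,596.64 × 32% = $7,870.92.
Line 3 (K-410, Quenland, 625 units, $88,900.00):
Base rate for K-410 is 32.5%.
Origin Quenland is the FTA partner but K-410 is not on the preference list; base rate stands.
The additional-duty order on K-410 targets Belia, not Quenland; it does not apply.
Duty = $88,900.00 × 32.5% = $28,892.50.
Total = $30,852.74 + $7,870.92 + $28,892.50 = $67,616.16.

$67,616.16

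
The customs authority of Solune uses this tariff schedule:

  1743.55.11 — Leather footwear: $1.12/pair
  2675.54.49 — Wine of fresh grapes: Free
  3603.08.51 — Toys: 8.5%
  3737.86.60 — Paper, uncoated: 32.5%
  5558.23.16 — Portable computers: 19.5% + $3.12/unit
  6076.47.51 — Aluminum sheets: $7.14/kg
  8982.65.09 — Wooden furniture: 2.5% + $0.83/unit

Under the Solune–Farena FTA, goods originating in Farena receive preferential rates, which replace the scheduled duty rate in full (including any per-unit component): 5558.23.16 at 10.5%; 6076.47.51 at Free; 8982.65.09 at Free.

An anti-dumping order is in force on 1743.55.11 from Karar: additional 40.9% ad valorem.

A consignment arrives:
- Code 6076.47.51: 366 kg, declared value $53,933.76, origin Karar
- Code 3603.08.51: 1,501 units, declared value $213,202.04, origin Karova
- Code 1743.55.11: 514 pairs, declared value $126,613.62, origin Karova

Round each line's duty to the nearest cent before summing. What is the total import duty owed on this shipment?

$21,311.09

Line 1 (6076.47.51, Karar, 366 kg, $53,933.76):
Base rate for 6076.47.51 is $7.14/kg.
6076.47.51 has an FTA preferential rate, but origin Karar is not Farena; base rate stands.
Duty = 366 × $7.14 = $2,613.24.
Line 2 (3603.08.51, Karova, 1,501 units, $213,202.04):
Base rate for 3603.08.51 is 8.5%.
Duty = $213,202.04 × 8.5% = $18,122.17.
Line 3 (1743.55.11, Karova, 514 pairs, $126,613.62):
Base rate for 1743.55.11 is $1.12/pair.
The additional-duty order on 1743.55.11 targets Karar, not Karova; it does not apply.
Duty = 514 × $1.12 = $575.68.
Total = $2,613.24 + $18,122.17 + $575.68 = $21,311.09.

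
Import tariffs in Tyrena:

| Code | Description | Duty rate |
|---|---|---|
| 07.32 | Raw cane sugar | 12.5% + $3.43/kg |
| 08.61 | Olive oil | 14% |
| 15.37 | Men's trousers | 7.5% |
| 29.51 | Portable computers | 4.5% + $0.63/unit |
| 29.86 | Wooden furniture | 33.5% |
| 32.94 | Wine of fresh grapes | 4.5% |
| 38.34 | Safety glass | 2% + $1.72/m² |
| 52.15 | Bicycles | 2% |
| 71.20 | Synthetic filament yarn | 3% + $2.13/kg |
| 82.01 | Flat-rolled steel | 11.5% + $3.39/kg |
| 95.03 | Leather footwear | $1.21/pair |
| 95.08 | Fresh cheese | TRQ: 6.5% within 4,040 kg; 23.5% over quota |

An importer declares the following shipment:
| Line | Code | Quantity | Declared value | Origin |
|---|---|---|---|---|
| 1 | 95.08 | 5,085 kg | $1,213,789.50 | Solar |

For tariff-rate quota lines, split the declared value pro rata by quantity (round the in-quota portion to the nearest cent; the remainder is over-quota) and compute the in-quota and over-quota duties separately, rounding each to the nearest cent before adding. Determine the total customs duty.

Line 1 (95.08, Solar, 5,085 kg, $1,213,789.50):
Code 95.08 is under a tariff-rate quota (threshold 4,040 kg). In-quota: 4,040 kg at 6.5%; over-quota: 1,045 kg at 23.5%.
Pro-rata value split: in-quota = $1,213,789.50 × 4,040/5,085 = $964,348.00; over-quota = $1,213,789.50 − $964,348.00 = $249,441.50.
In-quota duty = $964,348.00 × 6.5% = $62,682.62. Over-quota duty = $249,441.50 × 23.5% = $58,618.75.
Line duty = $62,682.62 + $58,618.75 = $121,301.37.

$121,301.37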